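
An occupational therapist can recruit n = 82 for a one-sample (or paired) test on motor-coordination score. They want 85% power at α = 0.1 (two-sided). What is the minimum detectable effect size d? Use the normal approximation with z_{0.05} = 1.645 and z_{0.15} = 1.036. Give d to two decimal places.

For a single sample (or paired design) of n = 82: d_min = (z_{α/2} + z_β)/√n.
z-sum = 1.645 + 1.036 = 2.681.
d_min = 2.681 / √82 = 2.681 / 9.055 = 0.296.

d_min ≈ 0.30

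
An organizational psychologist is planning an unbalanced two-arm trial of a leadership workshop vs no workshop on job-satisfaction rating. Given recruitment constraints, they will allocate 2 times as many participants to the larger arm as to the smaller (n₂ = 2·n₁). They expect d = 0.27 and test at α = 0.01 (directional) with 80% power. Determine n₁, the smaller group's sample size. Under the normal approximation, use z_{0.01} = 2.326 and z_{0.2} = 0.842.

With allocation ratio k = n₂/n₁ = 2, Var(x̄₁−x̄₂) = σ²(1/n₁ + 1/(k·n₁)) = σ²·(k+1)/(k·n₁).
So n₁ = (1 + 1/k)·((z_{α} + z_β)/d)² = 1.500 × (3.168/0.27)².
n₁ = 1.500 × 137.67 = 206.5.
Round up: n₁ = 207, giving n₂ = 2 × 207 = 414.

n₁ = 207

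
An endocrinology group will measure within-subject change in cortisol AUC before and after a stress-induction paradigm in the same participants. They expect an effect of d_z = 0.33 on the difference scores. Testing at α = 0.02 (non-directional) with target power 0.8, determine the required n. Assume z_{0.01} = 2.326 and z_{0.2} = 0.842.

For a paired (one-sample on differences) test: n = ((z_{α/2} + z_β) / d)².
z_{α/2} + z_β = 2.326 + 0.842 = 3.168.
n = (3.168 / 0.33)² = 9.600² = 92.16.
Round up.

n = 93 pairs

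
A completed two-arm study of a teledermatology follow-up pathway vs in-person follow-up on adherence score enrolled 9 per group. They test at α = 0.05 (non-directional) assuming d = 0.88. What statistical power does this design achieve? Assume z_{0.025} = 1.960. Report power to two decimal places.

For two equal groups, power = Φ(d·√(n/2) − z_{α/2}).
d·√(n/2) = 0.88 × √(9/2) = 0.88 × 2.121 = 1.867.
z_β = 1.867 − 1.960 = -0.093.
Power = Φ(-0.093) = 0.463.

power ≈ 0.46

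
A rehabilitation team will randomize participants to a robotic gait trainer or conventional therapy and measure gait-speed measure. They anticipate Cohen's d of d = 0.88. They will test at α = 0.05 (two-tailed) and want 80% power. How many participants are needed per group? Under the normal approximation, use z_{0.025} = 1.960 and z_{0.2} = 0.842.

n = 21 per group

For two independent groups with equal n: n = 2·((z_{α/2} + z_β) / d)².
z_{α/2} + z_β = 1.960 + 0.842 = 2.802.
n = 2 × (2.802 / 0.88)² = 2 × 3.184² = 2 × 10.14 = 20.3.
Round up to the next whole participant.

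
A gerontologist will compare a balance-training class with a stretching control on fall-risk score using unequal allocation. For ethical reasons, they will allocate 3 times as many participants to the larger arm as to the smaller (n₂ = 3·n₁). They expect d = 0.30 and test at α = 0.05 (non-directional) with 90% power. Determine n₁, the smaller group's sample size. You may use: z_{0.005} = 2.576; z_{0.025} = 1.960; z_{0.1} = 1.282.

n₁ = 156

With allocation ratio k = n₂/n₁ = 3, Var(x̄₁−x̄₂) = σ²(1/n₁ + 1/(k·n₁)) = σ²·(k+1)/(k·n₁).
So n₁ = (1 + 1/k)·((z_{α/2} + z_β)/d)² = 1.333 × (3.242/0.30)².
n₁ = 1.333 × 116.78 = 155.7.
Round up: n₁ = 156, giving n₂ = 3 × 156 = 468.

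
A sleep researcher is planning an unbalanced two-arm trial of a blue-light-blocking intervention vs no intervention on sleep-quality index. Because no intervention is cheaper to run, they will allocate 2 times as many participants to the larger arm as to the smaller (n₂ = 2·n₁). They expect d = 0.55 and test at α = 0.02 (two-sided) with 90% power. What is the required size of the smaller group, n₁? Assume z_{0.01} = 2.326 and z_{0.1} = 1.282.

n₁ = 65

With allocation ratio k = n₂/n₁ = 2, Var(x̄₁−x̄₂) = σ²(1/n₁ + 1/(k·n₁)) = σ²·(k+1)/(k·n₁).
So n₁ = (1 + 1/k)·((z_{α/2} + z_β)/d)² = 1.500 × (3.608/0.55)².
n₁ = 1.500 × 43.03 = 64.6.
Round up: n₁ = 65, giving n₂ = 2 × 65 = 130.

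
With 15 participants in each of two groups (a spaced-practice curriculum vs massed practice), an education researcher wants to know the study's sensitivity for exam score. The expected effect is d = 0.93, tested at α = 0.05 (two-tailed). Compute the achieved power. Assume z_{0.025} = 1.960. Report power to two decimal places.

power ≈ 0.72

For two equal groups, power = Φ(d·√(n/2) − z_{α/2}).
d·√(n/2) = 0.93 × √(15/2) = 0.93 × 2.739 = 2.547.
z_β = 2.547 − 1.960 = 0.587.
Power = Φ(0.587) = 0.721.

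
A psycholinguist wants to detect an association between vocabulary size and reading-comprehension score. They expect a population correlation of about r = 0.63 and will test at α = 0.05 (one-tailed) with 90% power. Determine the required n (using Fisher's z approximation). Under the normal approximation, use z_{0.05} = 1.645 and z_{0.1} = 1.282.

n = 19

Fisher's z: C = ½·ln((1+r)/(1−r)) = ½·ln(4.4054) = 0.7414.
n = ((z_{α} + z_β)/C)² + 3.
(1.645 + 1.282) / 0.7414 = 2.927 / 0.7414 = 3.948.
n = 3.948² + 3 = 15.59 + 3 = 18.6.
Round up.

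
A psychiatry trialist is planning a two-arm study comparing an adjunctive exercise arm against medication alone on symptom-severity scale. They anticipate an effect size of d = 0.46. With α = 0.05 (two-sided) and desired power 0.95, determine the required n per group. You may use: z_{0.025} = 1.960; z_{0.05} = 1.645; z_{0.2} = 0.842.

n = 123 per group

For two independent groups with equal n: n = 2·((z_{α/2} + z_β) / d)².
z_{α/2} + z_β = 1.960 + 1.645 = 3.605.
n = 2 × (3.605 / 0.46)² = 2 × 7.837² = 2 × 61.42 = 122.8.
Round up to the next whole participant.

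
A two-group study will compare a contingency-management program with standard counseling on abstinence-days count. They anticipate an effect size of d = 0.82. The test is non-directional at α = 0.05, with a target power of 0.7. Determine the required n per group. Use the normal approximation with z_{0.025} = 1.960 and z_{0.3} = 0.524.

For two independent groups with equal n: n = 2·((z_{α/2} + z_β) / d)².
z_{α/2} + z_β = 1.960 + 0.524 = 2.484.
n = 2 × (2.484 / 0.82)² = 2 × 3.029² = 2 × 9.18 = 18.4.
Round up to the next whole participant.

n = 19 per group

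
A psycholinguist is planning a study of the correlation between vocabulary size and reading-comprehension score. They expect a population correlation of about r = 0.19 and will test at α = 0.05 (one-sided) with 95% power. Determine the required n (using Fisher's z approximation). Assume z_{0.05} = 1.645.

n = 296

Fisher's z: C = ½·ln((1+r)/(1−r)) = ½·ln(1.4691) = 0.1923.
n = ((z_{α} + z_β)/C)² + 3.
(1.645 + 1.645) / 0.1923 = 3.290 / 0.1923 = 17.109.
n = 17.109² + 3 = 292.71 + 3 = 295.7.
Round up.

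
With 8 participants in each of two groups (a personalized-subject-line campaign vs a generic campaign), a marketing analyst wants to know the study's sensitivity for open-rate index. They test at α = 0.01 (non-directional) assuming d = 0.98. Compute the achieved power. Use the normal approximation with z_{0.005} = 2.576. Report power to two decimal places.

power ≈ 0.27

For two equal groups, power = Φ(d·√(n/2) − z_{α/2}).
d·√(n/2) = 0.98 × √(8/2) = 0.98 × 2.000 = 1.960.
z_β = 1.960 − 2.576 = -0.616.
Power = Φ(-0.616) = 0.269.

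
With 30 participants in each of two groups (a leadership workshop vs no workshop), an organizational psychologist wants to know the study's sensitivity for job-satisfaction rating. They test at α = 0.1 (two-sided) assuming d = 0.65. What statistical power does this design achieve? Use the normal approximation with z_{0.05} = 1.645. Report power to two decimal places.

power ≈ 0.81

For two equal groups, power = Φ(d·√(n/2) − z_{α/2}).
d·√(n/2) = 0.65 × √(30/2) = 0.65 × 3.873 = 2.517.
z_β = 2.517 − 1.645 = 0.872.
Power = Φ(0.872) = 0.809.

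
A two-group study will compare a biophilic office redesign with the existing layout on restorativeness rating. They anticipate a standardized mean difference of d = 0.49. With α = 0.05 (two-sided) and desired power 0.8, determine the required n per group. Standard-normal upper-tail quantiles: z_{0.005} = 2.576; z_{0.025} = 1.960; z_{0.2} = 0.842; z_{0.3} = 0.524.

For two independent groups with equal n: n = 2·((z_{α/2} + z_β) / d)².
z_{α/2} + z_β = 1.960 + 0.842 = 2.802.
n = 2 × (2.802 / 0.49)² = 2 × 5.718² = 2 × 32.70 = 65.4.
Round up to the next whole participant.

n = 66 per group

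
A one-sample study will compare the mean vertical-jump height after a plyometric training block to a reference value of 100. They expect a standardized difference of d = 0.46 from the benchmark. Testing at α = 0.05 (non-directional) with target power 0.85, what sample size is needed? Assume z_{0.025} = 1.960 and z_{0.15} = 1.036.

n = 43

For a one-sample test: n = ((z_{α/2} + z_β) / d)².
z_{α/2} + z_β = 1.960 + 1.036 = 2.996.
n = (2.996 / 0.46)² = 6.513² = 42.42.
Round up.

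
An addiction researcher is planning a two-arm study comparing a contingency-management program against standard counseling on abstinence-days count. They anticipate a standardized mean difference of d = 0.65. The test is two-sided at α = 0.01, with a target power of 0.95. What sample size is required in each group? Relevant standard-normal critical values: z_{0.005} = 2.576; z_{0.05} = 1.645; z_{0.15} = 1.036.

n = 85 per group

For two independent groups with equal n: n = 2·((z_{α/2} + z_β) / d)².
z_{α/2} + z_β = 2.576 + 1.645 = 4.221.
n = 2 × (4.221 / 0.65)² = 2 × 6.494² = 2 × 42.17 = 84.3.
Round up to the next whole participant.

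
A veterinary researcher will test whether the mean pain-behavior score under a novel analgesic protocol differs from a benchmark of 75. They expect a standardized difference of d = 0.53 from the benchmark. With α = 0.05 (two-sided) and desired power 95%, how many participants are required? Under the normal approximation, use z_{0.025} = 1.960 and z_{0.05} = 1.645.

For a one-sample test: n = ((z_{α/2} + z_β) / d)².
z_{α/2} + z_β = 1.960 + 1.645 = 3.605.
n = (3.605 / 0.53)² = 6.802² = 46.27.
Round up.

n = 47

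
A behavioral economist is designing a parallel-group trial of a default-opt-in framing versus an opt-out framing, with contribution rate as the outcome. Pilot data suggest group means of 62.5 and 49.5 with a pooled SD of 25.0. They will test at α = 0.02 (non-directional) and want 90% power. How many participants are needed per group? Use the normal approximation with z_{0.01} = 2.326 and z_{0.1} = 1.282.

n = 97 per group

Cohen's d = |M₁ − M₂| / SD_pooled = |62.5 − 49.5| / 25.0 = 13.0 / 25.0 = 0.520.
For two independent groups with equal n: n = 2·((z_{α/2} + z_β) / d)².
z_{α/2} + z_β = 2.326 + 1.282 = 3.608.
n = 2 × (3.608 / 0.520)² = 2 × 6.938² = 2 × 48.14 = 96.3.
Round up to the next whole participant.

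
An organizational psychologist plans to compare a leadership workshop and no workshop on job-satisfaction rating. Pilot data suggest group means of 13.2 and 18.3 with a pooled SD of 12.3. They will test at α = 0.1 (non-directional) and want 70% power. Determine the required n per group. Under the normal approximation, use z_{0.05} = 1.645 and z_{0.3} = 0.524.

n = 55 per group

Cohen's d = |M₁ − M₂| / SD_pooled = |13.2 − 18.3| / 12.3 = 5.1 / 12.3 = 0.415.
For two independent groups with equal n: n = 2·((z_{α/2} + z_β) / d)².
z_{α/2} + z_β = 1.645 + 0.524 = 2.169.
n = 2 × (2.169 / 0.415)² = 2 × 5.227² = 2 × 27.32 = 54.6.
Round up to the next whole participant.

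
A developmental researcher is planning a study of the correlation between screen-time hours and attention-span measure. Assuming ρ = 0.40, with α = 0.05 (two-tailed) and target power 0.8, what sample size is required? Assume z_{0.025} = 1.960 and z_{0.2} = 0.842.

Fisher's z: C = ½·ln((1+r)/(1−r)) = ½·ln(2.3333) = 0.4236.
n = ((z_{α/2} + z_β)/C)² + 3.
(1.960 + 0.842) / 0.4236 = 2.802 / 0.4236 = 6.615.
n = 6.615² + 3 = 43.75 + 3 = 46.8.
Round up.

n = 47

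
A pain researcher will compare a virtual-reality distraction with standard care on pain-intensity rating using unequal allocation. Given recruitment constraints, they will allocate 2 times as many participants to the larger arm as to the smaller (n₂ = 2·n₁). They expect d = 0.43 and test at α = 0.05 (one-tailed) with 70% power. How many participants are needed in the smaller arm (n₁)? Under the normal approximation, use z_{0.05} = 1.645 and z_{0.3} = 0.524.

n₁ = 39

With allocation ratio k = n₂/n₁ = 2, Var(x̄₁−x̄₂) = σ²(1/n₁ + 1/(k·n₁)) = σ²·(k+1)/(k·n₁).
So n₁ = (1 + 1/k)·((z_{α} + z_β)/d)² = 1.500 × (2.169/0.43)².
n₁ = 1.500 × 25.44 = 38.2.
Round up: n₁ = 39, giving n₂ = 2 × 39 = 78.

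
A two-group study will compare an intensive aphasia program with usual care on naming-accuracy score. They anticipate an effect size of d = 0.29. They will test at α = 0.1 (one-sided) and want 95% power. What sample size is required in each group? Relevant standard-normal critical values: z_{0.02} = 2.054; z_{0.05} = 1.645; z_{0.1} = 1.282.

n = 204 per group

For two independent groups with equal n: n = 2·((z_{α} + z_β) / d)².
z_{α} + z_β = 1.282 + 1.645 = 2.927.
n = 2 × (2.927 / 0.29)² = 2 × 10.093² = 2 × 101.87 = 203.7.
Round up to the next whole participant.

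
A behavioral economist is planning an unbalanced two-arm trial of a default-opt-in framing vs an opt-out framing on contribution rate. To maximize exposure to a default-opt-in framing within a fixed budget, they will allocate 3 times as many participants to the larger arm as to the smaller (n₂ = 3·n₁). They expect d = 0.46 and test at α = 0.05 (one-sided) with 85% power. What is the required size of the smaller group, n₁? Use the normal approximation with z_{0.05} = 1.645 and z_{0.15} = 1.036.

With allocation ratio k = n₂/n₁ = 3, Var(x̄₁−x̄₂) = σ²(1/n₁ + 1/(k·n₁)) = σ²·(k+1)/(k·n₁).
So n₁ = (1 + 1/k)·((z_{α} + z_β)/d)² = 1.333 × (2.681/0.46)².
n₁ = 1.333 × 33.97 = 45.3.
Round up: n₁ = 46, giving n₂ = 3 × 46 = 138.

n₁ = 46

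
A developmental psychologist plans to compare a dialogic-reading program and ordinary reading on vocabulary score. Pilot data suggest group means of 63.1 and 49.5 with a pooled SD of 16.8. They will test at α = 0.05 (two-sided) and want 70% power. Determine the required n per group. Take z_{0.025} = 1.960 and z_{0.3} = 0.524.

Cohen's d = |M₁ − M₂| / SD_pooled = |63.1 − 49.5| / 16.8 = 13.6 / 16.8 = 0.810.
For two independent groups with equal n: n = 2·((z_{α/2} + z_β) / d)².
z_{α/2} + z_β = 1.960 + 0.524 = 2.484.
n = 2 × (2.484 / 0.810)² = 2 × 3.067² = 2 × 9.40 = 18.8.
Round up to the next whole participant.

n = 19 per group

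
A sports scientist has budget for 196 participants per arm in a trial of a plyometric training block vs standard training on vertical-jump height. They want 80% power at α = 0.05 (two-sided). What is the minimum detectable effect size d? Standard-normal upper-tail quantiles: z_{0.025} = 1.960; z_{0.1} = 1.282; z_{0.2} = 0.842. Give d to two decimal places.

d_min ≈ 0.28

For two independent groups of n = 196 each: d_min = (z_{α/2} + z_β)·√(2/n).
z-sum = 1.960 + 0.842 = 2.802.
d_min = 2.802 × √(2/196) = 2.802 × 0.1010 = 0.283.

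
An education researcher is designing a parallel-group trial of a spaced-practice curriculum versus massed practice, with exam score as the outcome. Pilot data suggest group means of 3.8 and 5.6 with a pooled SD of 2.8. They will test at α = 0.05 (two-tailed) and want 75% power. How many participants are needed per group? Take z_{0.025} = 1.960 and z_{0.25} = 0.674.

n = 34 per group

Cohen's d = |M₁ − M₂| / SD_pooled = |3.8 − 5.6| / 2.8 = 1.8 / 2.8 = 0.643.
For two independent groups with equal n: n = 2·((z_{α/2} + z_β) / d)².
z_{α/2} + z_β = 1.960 + 0.674 = 2.634.
n = 2 × (2.634 / 0.643)² = 2 × 4.096² = 2 × 16.78 = 33.6.
Round up to the next whole participant.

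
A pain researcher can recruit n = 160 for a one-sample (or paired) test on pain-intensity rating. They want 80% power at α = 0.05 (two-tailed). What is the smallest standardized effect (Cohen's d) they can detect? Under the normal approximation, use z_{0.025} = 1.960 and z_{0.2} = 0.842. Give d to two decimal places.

d_min ≈ 0.22

For a single sample (or paired design) of n = 160: d_min = (z_{α/2} + z_β)/√n.
z-sum = 1.960 + 0.842 = 2.802.
d_min = 2.802 / √160 = 2.802 / 12.649 = 0.222.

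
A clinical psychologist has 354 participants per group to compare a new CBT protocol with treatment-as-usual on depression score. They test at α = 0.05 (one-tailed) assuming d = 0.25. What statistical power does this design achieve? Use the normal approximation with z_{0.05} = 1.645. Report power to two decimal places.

For two equal groups, power = Φ(d·√(n/2) − z_{α}).
d·√(n/2) = 0.25 × √(354/2) = 0.25 × 13.304 = 3.326.
z_β = 3.326 − 1.645 = 1.681.
Power = Φ(1.681) = 0.954.

power ≈ 0.95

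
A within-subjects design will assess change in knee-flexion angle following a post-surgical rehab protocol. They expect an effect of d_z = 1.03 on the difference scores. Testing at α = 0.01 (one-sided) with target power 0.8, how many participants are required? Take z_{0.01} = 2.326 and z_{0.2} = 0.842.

n = 10 pairs

For a paired (one-sample on differences) test: n = ((z_{α} + z_β) / d)².
z_{α} + z_β = 2.326 + 0.842 = 3.168.
n = (3.168 / 1.03)² = 3.076² = 9.46.
Round up.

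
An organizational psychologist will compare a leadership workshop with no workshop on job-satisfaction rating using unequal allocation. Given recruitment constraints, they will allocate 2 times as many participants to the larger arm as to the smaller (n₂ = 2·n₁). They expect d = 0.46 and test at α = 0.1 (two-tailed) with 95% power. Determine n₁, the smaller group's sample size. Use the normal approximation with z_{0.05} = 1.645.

n₁ = 77

With allocation ratio k = n₂/n₁ = 2, Var(x̄₁−x̄₂) = σ²(1/n₁ + 1/(k·n₁)) = σ²·(k+1)/(k·n₁).
So n₁ = (1 + 1/k)·((z_{α/2} + z_β)/d)² = 1.500 × (3.290/0.46)².
n₁ = 1.500 × 51.15 = 76.7.
Round up: n₁ = 77, giving n₂ = 2 × 77 = 154.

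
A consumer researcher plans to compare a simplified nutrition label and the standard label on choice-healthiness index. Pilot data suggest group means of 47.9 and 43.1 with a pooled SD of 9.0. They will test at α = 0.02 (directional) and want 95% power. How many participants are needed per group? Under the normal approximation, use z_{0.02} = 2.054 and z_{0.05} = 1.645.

Cohen's d = |M₁ − M₂| / SD_pooled = |47.9 − 43.1| / 9.0 = 4.8 / 9.0 = 0.533.
For two independent groups with equal n: n = 2·((z_{α} + z_β) / d)².
z_{α} + z_β = 2.054 + 1.645 = 3.699.
n = 2 × (3.699 / 0.533)² = 2 × 6.940² = 2 × 48.16 = 96.3.
Round up to the next whole participant.

n = 97 per group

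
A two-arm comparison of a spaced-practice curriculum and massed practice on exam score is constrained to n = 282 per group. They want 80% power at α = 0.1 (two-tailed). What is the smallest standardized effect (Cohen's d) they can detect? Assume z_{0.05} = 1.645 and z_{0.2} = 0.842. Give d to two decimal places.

d_min ≈ 0.21

For two independent groups of n = 282 each: d_min = (z_{α/2} + z_β)·√(2/n).
z-sum = 1.645 + 0.842 = 2.487.
d_min = 2.487 × √(2/282) = 2.487 × 0.0842 = 0.209.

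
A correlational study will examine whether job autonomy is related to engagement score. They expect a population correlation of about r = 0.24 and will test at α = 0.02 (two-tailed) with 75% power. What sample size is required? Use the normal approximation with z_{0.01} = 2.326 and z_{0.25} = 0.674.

Fisher's z: C = ½·ln((1+r)/(1−r)) = ½·ln(1.6316) = 0.2448.
n = ((z_{α/2} + z_β)/C)² + 3.
(2.326 + 0.674) / 0.2448 = 3.000 / 0.2448 = 12.255.
n = 12.255² + 3 = 150.18 + 3 = 153.2.
Round up.

n = 154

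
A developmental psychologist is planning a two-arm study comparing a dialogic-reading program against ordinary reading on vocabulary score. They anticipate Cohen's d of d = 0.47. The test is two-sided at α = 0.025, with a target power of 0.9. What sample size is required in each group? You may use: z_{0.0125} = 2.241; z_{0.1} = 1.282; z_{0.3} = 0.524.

n = 113 per group

For two independent groups with equal n: n = 2·((z_{α/2} + z_β) / d)².
z_{α/2} + z_β = 2.241 + 1.282 = 3.523.
n = 2 × (3.523 / 0.47)² = 2 × 7.496² = 2 × 56.19 = 112.4.
Round up to the next whole participant.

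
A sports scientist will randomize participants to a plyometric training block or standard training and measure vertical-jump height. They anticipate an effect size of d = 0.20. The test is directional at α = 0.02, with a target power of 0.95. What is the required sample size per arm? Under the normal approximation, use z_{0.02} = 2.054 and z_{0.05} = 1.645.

For two independent groups with equal n: n = 2·((z_{α} + z_β) / d)².
z_{α} + z_β = 2.054 + 1.645 = 3.699.
n = 2 × (3.699 / 0.20)² = 2 × 18.495² = 2 × 342.07 = 684.1.
Round up to the next whole participant.

n = 685 per group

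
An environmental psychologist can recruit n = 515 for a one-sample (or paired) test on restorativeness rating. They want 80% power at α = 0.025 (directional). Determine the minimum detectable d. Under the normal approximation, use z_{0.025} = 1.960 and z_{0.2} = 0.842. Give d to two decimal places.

d_min ≈ 0.12

For a single sample (or paired design) of n = 515: d_min = (z_{α} + z_β)/√n.
z-sum = 1.960 + 0.842 = 2.802.
d_min = 2.802 / √515 = 2.802 / 22.694 = 0.123.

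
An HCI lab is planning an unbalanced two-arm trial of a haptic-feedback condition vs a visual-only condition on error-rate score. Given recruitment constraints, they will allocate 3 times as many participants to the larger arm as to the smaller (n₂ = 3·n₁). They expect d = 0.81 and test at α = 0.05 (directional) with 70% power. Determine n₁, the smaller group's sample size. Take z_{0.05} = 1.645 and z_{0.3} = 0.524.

With allocation ratio k = n₂/n₁ = 3, Var(x̄₁−x̄₂) = σ²(1/n₁ + 1/(k·n₁)) = σ²·(k+1)/(k·n₁).
So n₁ = (1 + 1/k)·((z_{α} + z_β)/d)² = 1.333 × (2.169/0.81)².
n₁ = 1.333 × 7.17 = 9.6.
Round up: n₁ = 10, giving n₂ = 3 × 10 = 30.

n₁ = 10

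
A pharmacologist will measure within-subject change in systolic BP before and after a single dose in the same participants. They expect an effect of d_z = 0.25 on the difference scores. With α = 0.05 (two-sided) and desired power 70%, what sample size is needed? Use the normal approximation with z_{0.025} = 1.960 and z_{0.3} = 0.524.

n = 99 pairs

For a paired (one-sample on differences) test: n = ((z_{α/2} + z_β) / d)².
z_{α/2} + z_β = 1.960 + 0.524 = 2.484.
n = (2.484 / 0.25)² = 9.936² = 98.72.
Round up.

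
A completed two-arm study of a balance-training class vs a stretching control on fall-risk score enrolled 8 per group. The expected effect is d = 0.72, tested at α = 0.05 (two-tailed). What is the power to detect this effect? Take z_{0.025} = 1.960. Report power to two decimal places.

power ≈ 0.30

For two equal groups, power = Φ(d·√(n/2) − z_{α/2}).
d·√(n/2) = 0.72 × √(8/2) = 0.72 × 2.000 = 1.440.
z_β = 1.440 − 1.960 = -0.520.
Power = Φ(-0.520) = 0.302.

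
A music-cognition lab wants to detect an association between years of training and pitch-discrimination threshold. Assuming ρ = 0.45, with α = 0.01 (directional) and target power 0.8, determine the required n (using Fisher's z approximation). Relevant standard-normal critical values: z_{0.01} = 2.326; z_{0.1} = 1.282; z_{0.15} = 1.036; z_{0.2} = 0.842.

n = 46

Fisher's z: C = ½·ln((1+r)/(1−r)) = ½·ln(2.6364) = 0.4847.
n = ((z_{α} + z_β)/C)² + 3.
(2.326 + 0.842) / 0.4847 = 3.168 / 0.4847 = 6.536.
n = 6.536² + 3 = 42.72 + 3 = 45.7.
Round up.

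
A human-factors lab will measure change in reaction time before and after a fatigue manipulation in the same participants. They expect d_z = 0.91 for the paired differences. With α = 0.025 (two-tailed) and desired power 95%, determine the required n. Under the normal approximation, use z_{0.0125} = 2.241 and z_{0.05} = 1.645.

For a paired (one-sample on differences) test: n = ((z_{α/2} + z_β) / d)².
z_{α/2} + z_β = 2.241 + 1.645 = 3.886.
n = (3.886 / 0.91)² = 4.270² = 18.24.
Round up.

n = 19 pairs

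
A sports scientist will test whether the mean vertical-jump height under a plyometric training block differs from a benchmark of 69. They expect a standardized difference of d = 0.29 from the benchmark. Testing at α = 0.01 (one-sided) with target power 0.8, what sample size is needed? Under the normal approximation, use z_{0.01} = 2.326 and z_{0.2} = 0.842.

For a one-sample test: n = ((z_{α} + z_β) / d)².
z_{α} + z_β = 2.326 + 0.842 = 3.168.
n = (3.168 / 0.29)² = 10.924² = 119.34.
Round up.

n = 120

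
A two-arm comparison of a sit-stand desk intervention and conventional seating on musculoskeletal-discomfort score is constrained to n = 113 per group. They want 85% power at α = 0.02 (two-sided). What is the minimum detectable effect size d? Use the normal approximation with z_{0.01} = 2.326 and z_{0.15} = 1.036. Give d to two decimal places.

d_min ≈ 0.45

For two independent groups of n = 113 each: d_min = (z_{α/2} + z_β)·√(2/n).
z-sum = 2.326 + 1.036 = 3.362.
d_min = 3.362 × √(2/113) = 3.362 × 0.1330 = 0.447.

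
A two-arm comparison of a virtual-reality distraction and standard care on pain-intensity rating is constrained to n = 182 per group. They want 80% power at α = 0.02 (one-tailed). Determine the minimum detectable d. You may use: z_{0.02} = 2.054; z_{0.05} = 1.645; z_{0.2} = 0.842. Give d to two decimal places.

d_min ≈ 0.30

For two independent groups of n = 182 each: d_min = (z_{α} + z_β)·√(2/n).
z-sum = 2.054 + 0.842 = 2.896.
d_min = 2.896 × √(2/182) = 2.896 × 0.1048 = 0.304.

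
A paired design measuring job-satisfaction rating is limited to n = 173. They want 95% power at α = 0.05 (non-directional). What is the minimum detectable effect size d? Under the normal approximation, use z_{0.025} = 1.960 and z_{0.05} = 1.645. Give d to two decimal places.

For a single sample (or paired design) of n = 173: d_min = (z_{α/2} + z_β)/√n.
z-sum = 1.960 + 1.645 = 3.605.
d_min = 3.605 / √173 = 3.605 / 13.153 = 0.274.

d_min ≈ 0.27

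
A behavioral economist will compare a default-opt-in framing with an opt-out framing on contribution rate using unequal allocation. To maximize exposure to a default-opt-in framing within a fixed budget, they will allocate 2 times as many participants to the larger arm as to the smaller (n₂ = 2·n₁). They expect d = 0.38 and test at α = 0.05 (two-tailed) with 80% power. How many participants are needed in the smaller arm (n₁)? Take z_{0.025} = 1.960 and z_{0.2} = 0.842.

n₁ = 82

With allocation ratio k = n₂/n₁ = 2, Var(x̄₁−x̄₂) = σ²(1/n₁ + 1/(k·n₁)) = σ²·(k+1)/(k·n₁).
So n₁ = (1 + 1/k)·((z_{α/2} + z_β)/d)² = 1.500 × (2.802/0.38)².
n₁ = 1.500 × 54.37 = 81.6.
Round up: n₁ = 82, giving n₂ = 2 × 82 = 164.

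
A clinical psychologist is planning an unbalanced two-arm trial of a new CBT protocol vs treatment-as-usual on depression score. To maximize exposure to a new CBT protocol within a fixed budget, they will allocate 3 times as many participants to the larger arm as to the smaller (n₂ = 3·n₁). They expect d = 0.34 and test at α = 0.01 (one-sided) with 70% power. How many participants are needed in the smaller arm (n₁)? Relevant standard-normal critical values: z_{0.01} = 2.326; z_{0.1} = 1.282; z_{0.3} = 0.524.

n₁ = 94

With allocation ratio k = n₂/n₁ = 3, Var(x̄₁−x̄₂) = σ²(1/n₁ + 1/(k·n₁)) = σ²·(k+1)/(k·n₁).
So n₁ = (1 + 1/k)·((z_{α} + z_β)/d)² = 1.333 × (2.850/0.34)².
n₁ = 1.333 × 70.26 = 93.7.
Round up: n₁ = 94, giving n₂ = 3 × 94 = 282.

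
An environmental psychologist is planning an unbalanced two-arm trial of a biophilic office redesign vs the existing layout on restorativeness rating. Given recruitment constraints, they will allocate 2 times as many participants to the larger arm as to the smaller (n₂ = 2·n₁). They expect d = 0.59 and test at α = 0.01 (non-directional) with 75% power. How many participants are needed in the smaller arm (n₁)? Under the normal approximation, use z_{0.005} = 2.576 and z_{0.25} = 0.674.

With allocation ratio k = n₂/n₁ = 2, Var(x̄₁−x̄₂) = σ²(1/n₁ + 1/(k·n₁)) = σ²·(k+1)/(k·n₁).
So n₁ = (1 + 1/k)·((z_{α/2} + z_β)/d)² = 1.500 × (3.250/0.59)².
n₁ = 1.500 × 30.34 = 45.5.
Round up: n₁ = 46, giving n₂ = 2 × 46 = 92.

n₁ = 46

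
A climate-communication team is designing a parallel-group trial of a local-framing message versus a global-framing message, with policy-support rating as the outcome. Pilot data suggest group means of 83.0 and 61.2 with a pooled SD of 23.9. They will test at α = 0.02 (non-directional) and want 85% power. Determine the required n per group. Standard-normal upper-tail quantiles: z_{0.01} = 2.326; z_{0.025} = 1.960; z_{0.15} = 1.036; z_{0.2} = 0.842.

n = 28 per group

Cohen's d = |M₁ − M₂| / SD_pooled = |83.0 − 61.2| / 23.9 = 21.8 / 23.9 = 0.912.
For two independent groups with equal n: n = 2·((z_{α/2} + z_β) / d)².
z_{α/2} + z_β = 2.326 + 1.036 = 3.362.
n = 2 × (3.362 / 0.912)² = 2 × 3.686² = 2 × 13.59 = 27.2.
Round up to the next whole participant.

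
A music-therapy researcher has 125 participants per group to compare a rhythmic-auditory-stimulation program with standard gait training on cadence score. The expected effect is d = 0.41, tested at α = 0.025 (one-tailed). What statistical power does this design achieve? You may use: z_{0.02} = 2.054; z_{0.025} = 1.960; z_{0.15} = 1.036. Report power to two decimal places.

power ≈ 0.90

For two equal groups, power = Φ(d·√(n/2) − z_{α}).
d·√(n/2) = 0.41 × √(125/2) = 0.41 × 7.906 = 3.241.
z_β = 3.241 − 1.960 = 1.281.
Power = Φ(1.281) = 0.900.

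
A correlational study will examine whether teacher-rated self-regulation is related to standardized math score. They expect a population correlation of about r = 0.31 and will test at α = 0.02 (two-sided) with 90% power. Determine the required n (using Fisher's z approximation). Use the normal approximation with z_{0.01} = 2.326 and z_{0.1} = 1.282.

Fisher's z: C = ½·ln((1+r)/(1−r)) = ½·ln(1.8986) = 0.3205.
n = ((z_{α/2} + z_β)/C)² + 3.
(2.326 + 1.282) / 0.3205 = 3.608 / 0.3205 = 11.257.
n = 11.257² + 3 = 126.73 + 3 = 129.7.
Round up.

n = 130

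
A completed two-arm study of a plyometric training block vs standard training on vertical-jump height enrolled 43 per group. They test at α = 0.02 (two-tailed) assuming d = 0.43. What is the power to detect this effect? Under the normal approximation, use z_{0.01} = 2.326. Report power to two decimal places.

power ≈ 0.37

For two equal groups, power = Φ(d·√(n/2) − z_{α/2}).
d·√(n/2) = 0.43 × √(43/2) = 0.43 × 4.637 = 1.994.
z_β = 1.994 − 2.326 = -0.332.
Power = Φ(-0.332) = 0.370.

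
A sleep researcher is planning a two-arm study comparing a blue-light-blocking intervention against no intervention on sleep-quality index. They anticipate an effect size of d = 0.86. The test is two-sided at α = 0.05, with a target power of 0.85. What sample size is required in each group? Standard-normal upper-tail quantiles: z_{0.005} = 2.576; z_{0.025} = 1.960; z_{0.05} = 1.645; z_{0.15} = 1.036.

For two independent groups with equal n: n = 2·((z_{α/2} + z_β) / d)².
z_{α/2} + z_β = 1.960 + 1.036 = 2.996.
n = 2 × (2.996 / 0.86)² = 2 × 3.484² = 2 × 12.14 = 24.3.
Round up to the next whole participant.

n = 25 per group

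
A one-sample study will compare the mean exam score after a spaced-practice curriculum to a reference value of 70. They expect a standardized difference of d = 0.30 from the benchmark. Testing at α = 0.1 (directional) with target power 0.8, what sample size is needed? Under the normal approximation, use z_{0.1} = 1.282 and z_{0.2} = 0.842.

For a one-sample test: n = ((z_{α} + z_β) / d)².
z_{α} + z_β = 1.282 + 0.842 = 2.124.
n = (2.124 / 0.30)² = 7.080² = 50.13.
Round up.

n = 51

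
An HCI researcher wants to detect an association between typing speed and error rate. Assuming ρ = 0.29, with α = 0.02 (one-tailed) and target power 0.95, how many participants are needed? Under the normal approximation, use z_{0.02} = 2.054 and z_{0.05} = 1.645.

Fisher's z: C = ½·ln((1+r)/(1−r)) = ½·ln(1.8169) = 0.2986.
n = ((z_{α} + z_β)/C)² + 3.
(2.054 + 1.645) / 0.2986 = 3.699 / 0.2986 = 12.388.
n = 12.388² + 3 = 153.46 + 3 = 156.5.
Round up.

n = 157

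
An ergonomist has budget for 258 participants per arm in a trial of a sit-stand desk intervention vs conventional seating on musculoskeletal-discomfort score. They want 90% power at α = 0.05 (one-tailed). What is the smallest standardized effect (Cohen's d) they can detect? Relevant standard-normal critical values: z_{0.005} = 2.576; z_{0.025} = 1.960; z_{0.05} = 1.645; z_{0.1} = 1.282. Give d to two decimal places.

d_min ≈ 0.26

For two independent groups of n = 258 each: d_min = (z_{α} + z_β)·√(2/n).
z-sum = 1.645 + 1.282 = 2.927.
d_min = 2.927 × √(2/258) = 2.927 × 0.0880 = 0.258.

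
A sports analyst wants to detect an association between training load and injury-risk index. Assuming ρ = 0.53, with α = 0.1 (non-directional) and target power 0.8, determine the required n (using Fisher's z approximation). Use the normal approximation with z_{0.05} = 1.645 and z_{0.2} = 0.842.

Fisher's z: C = ½·ln((1+r)/(1−r)) = ½·ln(3.2553) = 0.5901.
n = ((z_{α/2} + z_β)/C)² + 3.
(1.645 + 0.842) / 0.5901 = 2.487 / 0.5901 = 4.215.
n = 4.215² + 3 = 17.76 + 3 = 20.8.
Round up.

n = 21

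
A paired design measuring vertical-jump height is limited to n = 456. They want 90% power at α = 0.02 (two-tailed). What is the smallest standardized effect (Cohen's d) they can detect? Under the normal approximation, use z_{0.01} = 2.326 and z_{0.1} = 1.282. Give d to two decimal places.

d_min ≈ 0.17

For a single sample (or paired design) of n = 456: d_min = (z_{α/2} + z_β)/√n.
z-sum = 2.326 + 1.282 = 3.608.
d_min = 3.608 / √456 = 3.608 / 21.354 = 0.169.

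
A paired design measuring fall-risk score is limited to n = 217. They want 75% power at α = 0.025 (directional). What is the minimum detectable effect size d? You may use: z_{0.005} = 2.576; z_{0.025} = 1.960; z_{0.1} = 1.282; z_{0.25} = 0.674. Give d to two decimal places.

For a single sample (or paired design) of n = 217: d_min = (z_{α} + z_β)/√n.
z-sum = 1.960 + 0.674 = 2.634.
d_min = 2.634 / √217 = 2.634 / 14.731 = 0.179.

d_min ≈ 0.18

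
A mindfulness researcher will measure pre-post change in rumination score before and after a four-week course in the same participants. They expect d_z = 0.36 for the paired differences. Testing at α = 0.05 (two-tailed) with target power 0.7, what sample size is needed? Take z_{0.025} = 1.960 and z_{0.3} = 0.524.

For a paired (one-sample on differences) test: n = ((z_{α/2} + z_β) / d)².
z_{α/2} + z_β = 1.960 + 0.524 = 2.484.
n = (2.484 / 0.36)² = 6.900² = 47.61.
Round up.

n = 48 pairs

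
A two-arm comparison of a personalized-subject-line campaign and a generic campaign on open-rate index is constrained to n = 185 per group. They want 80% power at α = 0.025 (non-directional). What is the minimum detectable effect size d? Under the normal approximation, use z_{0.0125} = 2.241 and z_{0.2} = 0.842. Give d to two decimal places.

d_min ≈ 0.32

For two independent groups of n = 185 each: d_min = (z_{α/2} + z_β)·√(2/n).
z-sum = 2.241 + 0.842 = 3.083.
d_min = 3.083 × √(2/185) = 3.083 × 0.1040 = 0.321.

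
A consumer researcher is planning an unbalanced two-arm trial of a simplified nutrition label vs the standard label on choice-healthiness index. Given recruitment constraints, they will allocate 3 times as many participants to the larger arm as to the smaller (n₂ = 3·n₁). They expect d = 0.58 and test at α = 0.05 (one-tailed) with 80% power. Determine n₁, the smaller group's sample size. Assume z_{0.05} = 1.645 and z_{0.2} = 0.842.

With allocation ratio k = n₂/n₁ = 3, Var(x̄₁−x̄₂) = σ²(1/n₁ + 1/(k·n₁)) = σ²·(k+1)/(k·n₁).
So n₁ = (1 + 1/k)·((z_{α} + z_β)/d)² = 1.333 × (2.487/0.58)².
n₁ = 1.333 × 18.39 = 24.5.
Round up: n₁ = 25, giving n₂ = 3 × 25 = 75.

n₁ = 25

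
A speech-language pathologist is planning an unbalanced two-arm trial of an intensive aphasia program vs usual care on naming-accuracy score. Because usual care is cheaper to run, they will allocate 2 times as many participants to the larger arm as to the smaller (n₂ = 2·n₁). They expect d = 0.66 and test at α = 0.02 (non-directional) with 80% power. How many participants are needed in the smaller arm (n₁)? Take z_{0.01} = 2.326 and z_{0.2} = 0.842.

n₁ = 35

With allocation ratio k = n₂/n₁ = 2, Var(x̄₁−x̄₂) = σ²(1/n₁ + 1/(k·n₁)) = σ²·(k+1)/(k·n₁).
So n₁ = (1 + 1/k)·((z_{α/2} + z_β)/d)² = 1.500 × (3.168/0.66)².
n₁ = 1.500 × 23.04 = 34.6.
Round up: n₁ = 35, giving n₂ = 2 × 35 = 70.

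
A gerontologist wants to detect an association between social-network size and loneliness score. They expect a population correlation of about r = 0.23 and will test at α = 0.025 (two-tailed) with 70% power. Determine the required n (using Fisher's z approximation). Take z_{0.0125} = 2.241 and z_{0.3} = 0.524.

Fisher's z: C = ½·ln((1+r)/(1−r)) = ½·ln(1.5974) = 0.2342.
n = ((z_{α/2} + z_β)/C)² + 3.
(2.241 + 0.524) / 0.2342 = 2.765 / 0.2342 = 11.806.
n = 11.806² + 3 = 139.39 + 3 = 142.4.
Round up.

n = 143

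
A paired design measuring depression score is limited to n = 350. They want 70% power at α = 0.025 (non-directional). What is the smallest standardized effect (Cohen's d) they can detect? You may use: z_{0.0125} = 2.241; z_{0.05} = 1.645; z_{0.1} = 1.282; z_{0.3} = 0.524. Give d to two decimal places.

d_min ≈ 0.15

For a single sample (or paired design) of n = 350: d_min = (z_{α/2} + z_β)/√n.
z-sum = 2.241 + 0.524 = 2.765.
d_min = 2.765 / √350 = 2.765 / 18.708 = 0.148.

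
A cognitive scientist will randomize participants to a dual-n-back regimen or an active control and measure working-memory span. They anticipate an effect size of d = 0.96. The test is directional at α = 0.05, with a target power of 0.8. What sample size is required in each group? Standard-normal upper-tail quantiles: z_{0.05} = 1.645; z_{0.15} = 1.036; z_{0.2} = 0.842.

n = 14 per group

For two independent groups with equal n: n = 2·((z_{α} + z_β) / d)².
z_{α} + z_β = 1.645 + 0.842 = 2.487.
n = 2 × (2.487 / 0.96)² = 2 × 2.591² = 2 × 6.71 = 13.4.
Round up to the next whole participant.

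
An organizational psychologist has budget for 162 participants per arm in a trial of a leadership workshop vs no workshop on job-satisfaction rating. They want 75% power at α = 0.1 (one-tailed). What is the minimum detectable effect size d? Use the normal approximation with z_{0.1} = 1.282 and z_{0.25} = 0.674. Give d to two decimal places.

For two independent groups of n = 162 each: d_min = (z_{α} + z_β)·√(2/n).
z-sum = 1.282 + 0.674 = 1.956.
d_min = 1.956 × √(2/162) = 1.956 × 0.1111 = 0.217.

d_min ≈ 0.22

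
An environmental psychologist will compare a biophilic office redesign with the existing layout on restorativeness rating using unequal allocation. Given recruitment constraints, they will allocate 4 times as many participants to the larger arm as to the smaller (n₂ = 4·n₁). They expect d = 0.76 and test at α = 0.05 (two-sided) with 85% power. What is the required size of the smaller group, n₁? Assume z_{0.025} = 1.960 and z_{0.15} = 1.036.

With allocation ratio k = n₂/n₁ = 4, Var(x̄₁−x̄₂) = σ²(1/n₁ + 1/(k·n₁)) = σ²·(k+1)/(k·n₁).
So n₁ = (1 + 1/k)·((z_{α/2} + z_β)/d)² = 1.250 × (2.996/0.76)².
n₁ = 1.250 × 15.54 = 19.4.
Round up: n₁ = 20, giving n₂ = 4 × 20 = 80.

n₁ = 20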